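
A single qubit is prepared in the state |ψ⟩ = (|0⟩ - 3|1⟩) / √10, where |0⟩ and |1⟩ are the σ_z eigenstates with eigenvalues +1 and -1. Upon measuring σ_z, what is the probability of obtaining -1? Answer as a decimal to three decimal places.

0.900

The -1 outcome corresponds to |1⟩. Its amplitude in |ψ⟩ is -3/√10.
P = |-3|² / 10 = 9/10.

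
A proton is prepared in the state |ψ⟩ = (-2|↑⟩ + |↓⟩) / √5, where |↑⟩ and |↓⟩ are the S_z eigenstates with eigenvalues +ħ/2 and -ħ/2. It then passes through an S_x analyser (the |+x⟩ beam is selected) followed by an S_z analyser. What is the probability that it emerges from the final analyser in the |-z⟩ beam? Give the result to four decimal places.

First analyser (S_x): P(|+x⟩) = |⟨+x|ψ⟩|² = 1/10.
After stage 1 the state is |+x⟩; P(|-z⟩) = |⟨-z|+x⟩|² = 1/2.
Joint probability = 1/10 × 1/2 = 0.0500.

0.0500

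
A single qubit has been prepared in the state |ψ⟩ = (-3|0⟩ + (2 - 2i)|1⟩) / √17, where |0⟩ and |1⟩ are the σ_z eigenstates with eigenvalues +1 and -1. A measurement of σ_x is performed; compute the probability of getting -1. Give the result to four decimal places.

0.8529

|-x⟩ = (|0⟩ - |1⟩)/√2, so ⟨-x|ψ⟩ = (-5 + 2i) / (√2·√17).
P = |-5 + 2i|² / 34 = 29/34.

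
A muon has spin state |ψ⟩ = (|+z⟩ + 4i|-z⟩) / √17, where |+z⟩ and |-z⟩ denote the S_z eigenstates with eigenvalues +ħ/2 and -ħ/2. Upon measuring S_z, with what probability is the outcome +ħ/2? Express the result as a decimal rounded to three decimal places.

0.059

The +ħ/2 outcome corresponds to |+z⟩. Its amplitude in |ψ⟩ is 1/√17.
P = |1|² / 17 = 1/17.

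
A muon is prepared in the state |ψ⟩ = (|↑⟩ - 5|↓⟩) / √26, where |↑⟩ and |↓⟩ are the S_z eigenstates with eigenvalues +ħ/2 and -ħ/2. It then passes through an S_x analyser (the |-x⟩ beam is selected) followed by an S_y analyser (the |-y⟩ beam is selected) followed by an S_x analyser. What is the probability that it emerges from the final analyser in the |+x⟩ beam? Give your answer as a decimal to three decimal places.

0.173

First analyser (S_x): P(|-x⟩) = |⟨-x|ψ⟩|² = 36/52.
After stage 1 the state is |-x⟩; P(|-y⟩) = |⟨-y|-x⟩|² = 1/2.
After stage 2 the state is |-y⟩; P(|+x⟩) = |⟨+x|-y⟩|² = 1/2.
Joint probability = 36/52 × 1/2 × 1/2 = 0.173.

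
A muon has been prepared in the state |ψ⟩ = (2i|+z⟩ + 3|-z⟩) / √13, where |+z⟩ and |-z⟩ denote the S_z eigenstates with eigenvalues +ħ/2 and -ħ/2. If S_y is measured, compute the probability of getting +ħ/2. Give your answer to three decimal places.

|+y⟩ = (|+z⟩ + i|-z⟩)/√2, so ⟨+y|ψ⟩ = (-i) / (√2·√13).
P = |-i|² / 26 = 1/26.

0.038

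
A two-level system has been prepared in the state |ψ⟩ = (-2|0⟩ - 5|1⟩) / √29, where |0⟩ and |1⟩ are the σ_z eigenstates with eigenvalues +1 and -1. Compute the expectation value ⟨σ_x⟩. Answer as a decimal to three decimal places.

⟨σ_x⟩ = 2 Re(a* b)/(|a|²+|b|²) with a = -2, b = -5.
a* b = 10, so ⟨σ_x⟩ = 20/29.

0.690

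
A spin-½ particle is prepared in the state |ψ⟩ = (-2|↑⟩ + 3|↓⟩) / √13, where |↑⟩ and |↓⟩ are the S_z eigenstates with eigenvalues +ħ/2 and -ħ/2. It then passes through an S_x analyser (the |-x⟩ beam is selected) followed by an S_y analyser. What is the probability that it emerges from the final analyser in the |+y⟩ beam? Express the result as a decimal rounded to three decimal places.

First analyser (S_x): P(|-x⟩) = |⟨-x|ψ⟩|² = 25/26.
After stage 1 the state is |-x⟩; P(|+y⟩) = |⟨+y|-x⟩|² = 1/2.
Joint probability = 25/26 × 1/2 = 0.481.

0.481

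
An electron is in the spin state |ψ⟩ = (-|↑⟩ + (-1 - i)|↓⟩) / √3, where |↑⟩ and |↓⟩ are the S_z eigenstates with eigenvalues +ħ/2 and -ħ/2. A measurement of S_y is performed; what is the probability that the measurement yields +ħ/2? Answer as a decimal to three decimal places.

0.833

|+y⟩ = (|↑⟩ + i|↓⟩)/√2, so ⟨+y|ψ⟩ = (-2 + i) / (√2·√3).
P = |-2 + i|² / 6 = 5/6.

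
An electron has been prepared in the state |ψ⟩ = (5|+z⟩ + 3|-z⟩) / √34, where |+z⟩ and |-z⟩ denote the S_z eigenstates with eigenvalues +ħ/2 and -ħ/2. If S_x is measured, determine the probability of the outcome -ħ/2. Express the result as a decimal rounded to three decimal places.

|-x⟩ = (|+z⟩ - |-z⟩)/√2, so ⟨-x|ψ⟩ = (2) / (√2·√34).
P = |2|² / 68 = 4/68.

0.059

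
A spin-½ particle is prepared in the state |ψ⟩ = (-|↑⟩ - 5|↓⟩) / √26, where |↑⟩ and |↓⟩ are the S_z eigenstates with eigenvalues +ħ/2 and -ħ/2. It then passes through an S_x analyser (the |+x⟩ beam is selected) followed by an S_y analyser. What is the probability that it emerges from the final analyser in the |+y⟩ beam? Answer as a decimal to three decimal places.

0.346

First analyser (S_x): P(|+x⟩) = |⟨+x|ψ⟩|² = 36/52.
After stage 1 the state is |+x⟩; P(|+y⟩) = |⟨+y|+x⟩|² = 1/2.
Joint probability = 36/52 × 1/2 = 0.346.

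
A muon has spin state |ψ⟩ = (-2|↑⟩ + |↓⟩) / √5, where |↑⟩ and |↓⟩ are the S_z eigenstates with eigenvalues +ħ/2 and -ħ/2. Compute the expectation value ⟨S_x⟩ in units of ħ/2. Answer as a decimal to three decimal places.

-0.800

⟨σ_x⟩ = 2 Re(a* b)/(|a|²+|b|²) with a = -2, b = 1.
a* b = -2, so ⟨σ_x⟩ = -4/5.
⟨S_x⟩ = (ħ/2)·⟨σ_x⟩.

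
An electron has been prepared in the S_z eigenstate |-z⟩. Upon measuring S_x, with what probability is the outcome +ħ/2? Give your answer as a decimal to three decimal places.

0.500

In the S_z basis, |-z⟩ = |↓⟩ and |+x⟩ = (|↑⟩ + |↓⟩)/√2.
|⟨+x|-z⟩|² = 1/2.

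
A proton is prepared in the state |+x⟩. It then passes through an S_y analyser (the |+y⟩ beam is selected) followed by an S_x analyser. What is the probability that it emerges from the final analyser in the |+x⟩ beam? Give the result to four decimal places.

First analyser (S_y): from |+x⟩, P(|+y⟩) = 1/2.
After stage 1 the state is |+y⟩; P(|+x⟩) = |⟨+x|+y⟩|² = 1/2.
Joint probability = 1/2 × 1/2 = 0.2500.

0.2500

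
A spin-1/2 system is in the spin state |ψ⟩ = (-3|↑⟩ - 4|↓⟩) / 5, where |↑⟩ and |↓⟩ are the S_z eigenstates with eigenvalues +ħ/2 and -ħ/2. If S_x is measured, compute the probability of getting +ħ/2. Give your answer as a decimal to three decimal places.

|+x⟩ = (|↑⟩ + |↓⟩)/√2, so ⟨+x|ψ⟩ = (-7) / (√2·5).
P = |-7|² / 50 = 49/50.

0.980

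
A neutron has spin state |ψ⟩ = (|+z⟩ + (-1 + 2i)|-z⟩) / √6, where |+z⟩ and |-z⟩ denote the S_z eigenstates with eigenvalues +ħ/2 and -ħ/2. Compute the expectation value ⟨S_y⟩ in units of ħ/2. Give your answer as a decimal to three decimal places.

0.667

⟨σ_y⟩ = 2 Im(a* b)/(|a|²+|b|²) with a = 1, b = (-1 + 2i).
a* b = (-1 + 2i), so ⟨σ_y⟩ = 4/6.
⟨S_y⟩ = (ħ/2)·⟨σ_y⟩.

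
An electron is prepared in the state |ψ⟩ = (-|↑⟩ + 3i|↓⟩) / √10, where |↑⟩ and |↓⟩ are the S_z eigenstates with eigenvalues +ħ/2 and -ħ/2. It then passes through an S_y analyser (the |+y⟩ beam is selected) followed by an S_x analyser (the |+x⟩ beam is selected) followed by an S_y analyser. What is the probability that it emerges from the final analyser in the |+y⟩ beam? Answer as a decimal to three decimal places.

First analyser (S_y): P(|+y⟩) = |⟨+y|ψ⟩|² = 4/20.
After stage 1 the state is |+y⟩; P(|+x⟩) = |⟨+x|+y⟩|² = 1/2.
After stage 2 the state is |+x⟩; P(|+y⟩) = |⟨+y|+x⟩|² = 1/2.
Joint probability = 4/20 × 1/2 × 1/2 = 0.050.

0.050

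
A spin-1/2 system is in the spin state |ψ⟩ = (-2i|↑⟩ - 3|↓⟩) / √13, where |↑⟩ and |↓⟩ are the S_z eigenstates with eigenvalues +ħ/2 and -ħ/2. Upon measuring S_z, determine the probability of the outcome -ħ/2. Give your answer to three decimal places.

The -ħ/2 outcome corresponds to |↓⟩. Its amplitude in |ψ⟩ is -3/√13.
P = |-3|² / 13 = 9/13.

0.692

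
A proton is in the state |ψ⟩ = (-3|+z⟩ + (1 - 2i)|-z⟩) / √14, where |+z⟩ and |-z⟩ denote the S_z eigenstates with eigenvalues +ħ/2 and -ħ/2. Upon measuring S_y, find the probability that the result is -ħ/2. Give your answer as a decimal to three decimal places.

|-y⟩ = (|+z⟩ - i|-z⟩)/√2, so ⟨-y|ψ⟩ = (-1 + i) / (√2·√14).
P = |-1 + i|² / 28 = 2/28.

0.071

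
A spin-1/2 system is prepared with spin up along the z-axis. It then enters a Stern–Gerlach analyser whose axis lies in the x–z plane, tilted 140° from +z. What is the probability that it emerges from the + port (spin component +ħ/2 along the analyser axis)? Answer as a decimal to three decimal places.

0.117

For spin-½, the probability of finding spin-up along an axis at angle θ to the initial spin direction is cos²(θ/2); spin-down is sin²(θ/2).
θ = 140°, so P = cos²(70°) ≈ 0.117.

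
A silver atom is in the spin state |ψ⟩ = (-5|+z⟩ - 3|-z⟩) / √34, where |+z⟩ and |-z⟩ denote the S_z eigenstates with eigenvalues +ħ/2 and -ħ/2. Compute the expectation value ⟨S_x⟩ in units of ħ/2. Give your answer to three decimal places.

⟨σ_x⟩ = 2 Re(a* b)/(|a|²+|b|²) with a = -5, b = -3.
a* b = 15, so ⟨σ_x⟩ = 30/34.
⟨S_x⟩ = (ħ/2)·⟨σ_x⟩.

0.882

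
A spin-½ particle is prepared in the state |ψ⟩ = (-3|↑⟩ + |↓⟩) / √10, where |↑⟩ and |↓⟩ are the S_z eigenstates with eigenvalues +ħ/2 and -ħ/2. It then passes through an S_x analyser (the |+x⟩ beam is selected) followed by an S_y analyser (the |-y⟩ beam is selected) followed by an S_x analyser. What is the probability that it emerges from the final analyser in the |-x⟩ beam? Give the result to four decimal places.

0.0500

First analyser (S_x): P(|+x⟩) = |⟨+x|ψ⟩|² = 4/20.
After stage 1 the state is |+x⟩; P(|-y⟩) = |⟨-y|+x⟩|² = 1/2.
After stage 2 the state is |-y⟩; P(|-x⟩) = |⟨-x|-y⟩|² = 1/2.
Joint probability = 4/20 × 1/2 × 1/2 = 0.0500.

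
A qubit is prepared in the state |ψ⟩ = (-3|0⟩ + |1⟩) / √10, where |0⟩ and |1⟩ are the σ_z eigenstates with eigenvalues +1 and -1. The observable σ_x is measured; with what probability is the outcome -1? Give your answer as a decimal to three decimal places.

|-x⟩ = (|0⟩ - |1⟩)/√2, so ⟨-x|ψ⟩ = (-4) / (√2·√10).
P = |-4|² / 20 = 16/20.

0.800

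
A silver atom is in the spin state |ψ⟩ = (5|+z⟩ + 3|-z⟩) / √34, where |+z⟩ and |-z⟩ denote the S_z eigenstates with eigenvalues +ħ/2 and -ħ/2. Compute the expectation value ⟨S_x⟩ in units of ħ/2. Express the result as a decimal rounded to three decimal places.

0.882

⟨σ_x⟩ = 2 Re(a* b)/(|a|²+|b|²) with a = 5, b = 3.
a* b = 15, so ⟨σ_x⟩ = 30/34.
⟨S_x⟩ = (ħ/2)·⟨σ_x⟩.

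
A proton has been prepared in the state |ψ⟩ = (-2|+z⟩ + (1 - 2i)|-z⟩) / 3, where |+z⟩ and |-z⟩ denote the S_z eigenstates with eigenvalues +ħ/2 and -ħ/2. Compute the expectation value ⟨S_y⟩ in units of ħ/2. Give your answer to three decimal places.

0.889

⟨σ_y⟩ = 2 Im(a* b)/(|a|²+|b|²) with a = -2, b = (1 - 2i).
a* b = (-2 + 4i), so ⟨σ_y⟩ = 8/9.
⟨S_y⟩ = (ħ/2)·⟨σ_y⟩.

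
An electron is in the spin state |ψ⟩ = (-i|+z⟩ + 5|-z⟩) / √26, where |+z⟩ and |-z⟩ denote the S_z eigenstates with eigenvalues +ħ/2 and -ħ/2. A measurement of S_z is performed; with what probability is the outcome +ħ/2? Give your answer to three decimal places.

The +ħ/2 outcome corresponds to |+z⟩. Its amplitude in |ψ⟩ is -i/√26.
P = |-i|² / 26 = 1/26.

0.038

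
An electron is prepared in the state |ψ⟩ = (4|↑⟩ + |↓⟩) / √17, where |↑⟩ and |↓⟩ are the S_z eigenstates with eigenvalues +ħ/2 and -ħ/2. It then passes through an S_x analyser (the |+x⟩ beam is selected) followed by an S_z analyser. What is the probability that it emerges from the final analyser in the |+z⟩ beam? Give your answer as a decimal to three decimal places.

0.368

First analyser (S_x): P(|+x⟩) = |⟨+x|ψ⟩|² = 25/34.
After stage 1 the state is |+x⟩; P(|+z⟩) = |⟨+z|+x⟩|² = 1/2.
Joint probability = 25/34 × 1/2 = 0.368.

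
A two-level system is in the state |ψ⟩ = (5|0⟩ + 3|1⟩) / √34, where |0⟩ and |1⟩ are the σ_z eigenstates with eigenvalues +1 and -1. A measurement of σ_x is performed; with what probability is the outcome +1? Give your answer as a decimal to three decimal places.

|+x⟩ = (|0⟩ + |1⟩)/√2, so ⟨+x|ψ⟩ = (8) / (√2·√34).
P = |8|² / 68 = 64/68.

0.941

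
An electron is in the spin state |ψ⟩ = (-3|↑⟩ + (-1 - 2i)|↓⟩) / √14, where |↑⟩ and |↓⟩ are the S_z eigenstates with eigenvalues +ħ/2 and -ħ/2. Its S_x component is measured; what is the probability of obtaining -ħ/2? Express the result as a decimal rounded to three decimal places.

0.286

|-x⟩ = (|↑⟩ - |↓⟩)/√2, so ⟨-x|ψ⟩ = (-2 + 2i) / (√2·√14).
P = |-2 + 2i|² / 28 = 8/28.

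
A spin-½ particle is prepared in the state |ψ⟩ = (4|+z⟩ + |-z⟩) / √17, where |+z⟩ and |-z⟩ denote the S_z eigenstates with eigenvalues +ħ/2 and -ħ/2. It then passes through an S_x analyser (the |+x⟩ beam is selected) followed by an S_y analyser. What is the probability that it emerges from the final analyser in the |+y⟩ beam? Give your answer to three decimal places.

0.368

First analyser (S_x): P(|+x⟩) = |⟨+x|ψ⟩|² = 25/34.
After stage 1 the state is |+x⟩; P(|+y⟩) = |⟨+y|+x⟩|² = 1/2.
Joint probability = 25/34 × 1/2 = 0.368.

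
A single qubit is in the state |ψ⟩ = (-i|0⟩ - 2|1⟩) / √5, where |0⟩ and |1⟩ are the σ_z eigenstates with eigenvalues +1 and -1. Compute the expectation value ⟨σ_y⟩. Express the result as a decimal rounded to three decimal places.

⟨σ_y⟩ = 2 Im(a* b)/(|a|²+|b|²) with a = -i, b = -2.
a* b = -2i, so ⟨σ_y⟩ = -4/5.

-0.800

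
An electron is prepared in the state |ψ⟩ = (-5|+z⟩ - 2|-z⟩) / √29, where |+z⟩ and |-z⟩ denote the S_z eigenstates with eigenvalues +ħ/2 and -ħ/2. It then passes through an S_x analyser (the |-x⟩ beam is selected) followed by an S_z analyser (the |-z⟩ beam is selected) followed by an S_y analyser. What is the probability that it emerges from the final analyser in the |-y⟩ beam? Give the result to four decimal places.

0.0388

First analyser (S_x): P(|-x⟩) = |⟨-x|ψ⟩|² = 9/58.
After stage 1 the state is |-x⟩; P(|-z⟩) = |⟨-z|-x⟩|² = 1/2.
After stage 2 the state is |-z⟩; P(|-y⟩) = |⟨-y|-z⟩|² = 1/2.
Joint probability = 9/58 × 1/2 × 1/2 = 0.0388.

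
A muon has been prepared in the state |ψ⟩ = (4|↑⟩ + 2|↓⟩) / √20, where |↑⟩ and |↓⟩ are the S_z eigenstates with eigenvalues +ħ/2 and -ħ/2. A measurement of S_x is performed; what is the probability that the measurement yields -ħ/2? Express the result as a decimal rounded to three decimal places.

0.100

|-x⟩ = (|↑⟩ - |↓⟩)/√2, so ⟨-x|ψ⟩ = (2) / (√2·√20).
P = |2|² / 40 = 4/40.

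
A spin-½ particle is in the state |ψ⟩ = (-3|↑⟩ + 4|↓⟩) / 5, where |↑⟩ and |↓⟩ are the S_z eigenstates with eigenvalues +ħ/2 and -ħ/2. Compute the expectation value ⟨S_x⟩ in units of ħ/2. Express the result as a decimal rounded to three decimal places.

⟨σ_x⟩ = 2 Re(a* b)/(|a|²+|b|²) with a = -3, b = 4.
a* b = -12, so ⟨σ_x⟩ = -24/25.
⟨S_x⟩ = (ħ/2)·⟨σ_x⟩.

-0.960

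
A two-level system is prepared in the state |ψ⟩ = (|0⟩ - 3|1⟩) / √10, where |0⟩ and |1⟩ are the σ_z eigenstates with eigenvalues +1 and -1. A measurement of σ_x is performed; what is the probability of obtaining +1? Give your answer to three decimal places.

|+x⟩ = (|0⟩ + |1⟩)/√2, so ⟨+x|ψ⟩ = (-2) / (√2·√10).
P = |-2|² / 20 = 4/20.

0.200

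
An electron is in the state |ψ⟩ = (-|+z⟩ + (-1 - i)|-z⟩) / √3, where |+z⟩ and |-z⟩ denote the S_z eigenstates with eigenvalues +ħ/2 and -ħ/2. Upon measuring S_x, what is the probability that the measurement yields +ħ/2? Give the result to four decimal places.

|+x⟩ = (|+z⟩ + |-z⟩)/√2, so ⟨+x|ψ⟩ = (-2 - i) / (√2·√3).
P = |-2 - i|² / 6 = 5/6.

0.8333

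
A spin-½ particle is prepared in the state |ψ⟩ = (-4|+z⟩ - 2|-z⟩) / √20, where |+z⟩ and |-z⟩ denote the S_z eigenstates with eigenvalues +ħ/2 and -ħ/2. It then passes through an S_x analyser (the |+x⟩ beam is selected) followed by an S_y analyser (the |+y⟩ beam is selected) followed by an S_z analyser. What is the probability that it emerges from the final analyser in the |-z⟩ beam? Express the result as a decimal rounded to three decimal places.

0.225

First analyser (S_x): P(|+x⟩) = |⟨+x|ψ⟩|² = 36/40.
After stage 1 the state is |+x⟩; P(|+y⟩) = |⟨+y|+x⟩|² = 1/2.
After stage 2 the state is |+y⟩; P(|-z⟩) = |⟨-z|+y⟩|² = 1/2.
Joint probability = 36/40 × 1/2 × 1/2 = 0.225.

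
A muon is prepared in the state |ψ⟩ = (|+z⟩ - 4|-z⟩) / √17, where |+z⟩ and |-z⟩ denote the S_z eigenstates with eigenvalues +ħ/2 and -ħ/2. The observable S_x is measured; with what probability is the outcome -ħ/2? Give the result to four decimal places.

|-x⟩ = (|+z⟩ - |-z⟩)/√2, so ⟨-x|ψ⟩ = (5) / (√2·√17).
P = |5|² / 34 = 25/34.

0.7353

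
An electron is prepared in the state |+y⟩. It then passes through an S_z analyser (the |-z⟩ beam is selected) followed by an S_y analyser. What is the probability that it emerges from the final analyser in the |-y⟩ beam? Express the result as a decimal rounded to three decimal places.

0.250

First analyser (S_z): from |+y⟩, P(|-z⟩) = 1/2.
After stage 1 the state is |-z⟩; P(|-y⟩) = |⟨-y|-z⟩|² = 1/2.
Joint probability = 1/2 × 1/2 = 0.250.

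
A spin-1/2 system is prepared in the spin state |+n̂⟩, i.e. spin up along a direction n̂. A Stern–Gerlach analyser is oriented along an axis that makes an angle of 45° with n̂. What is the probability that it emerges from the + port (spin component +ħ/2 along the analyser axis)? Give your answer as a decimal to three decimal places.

For spin-½, the probability of finding spin-up along an axis at angle θ to the initial spin direction is cos²(θ/2); spin-down is sin²(θ/2).
θ = 45°, so P = cos²(22.5°) ≈ 0.854.

0.854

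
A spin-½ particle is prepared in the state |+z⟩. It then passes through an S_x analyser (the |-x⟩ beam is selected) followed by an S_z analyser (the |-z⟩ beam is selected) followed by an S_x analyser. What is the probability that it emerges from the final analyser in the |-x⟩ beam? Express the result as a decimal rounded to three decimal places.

0.125

First analyser (S_x): from |+z⟩, P(|-x⟩) = 1/2.
After stage 1 the state is |-x⟩; P(|-z⟩) = |⟨-z|-x⟩|² = 1/2.
After stage 2 the state is |-z⟩; P(|-x⟩) = |⟨-x|-z⟩|² = 1/2.
Joint probability = 1/2 × 1/2 × 1/2 = 0.125.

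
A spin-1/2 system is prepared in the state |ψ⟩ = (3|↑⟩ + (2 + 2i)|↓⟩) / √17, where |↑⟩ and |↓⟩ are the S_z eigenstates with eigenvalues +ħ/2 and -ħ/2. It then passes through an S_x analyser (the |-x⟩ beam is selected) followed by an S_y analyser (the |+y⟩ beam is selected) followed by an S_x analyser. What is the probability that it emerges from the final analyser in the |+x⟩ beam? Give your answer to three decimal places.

0.037

First analyser (S_x): P(|-x⟩) = |⟨-x|ψ⟩|² = 5/34.
After stage 1 the state is |-x⟩; P(|+y⟩) = |⟨+y|-x⟩|² = 1/2.
After stage 2 the state is |+y⟩; P(|+x⟩) = |⟨+x|+y⟩|² = 1/2.
Joint probability = 5/34 × 1/2 × 1/2 = 0.037.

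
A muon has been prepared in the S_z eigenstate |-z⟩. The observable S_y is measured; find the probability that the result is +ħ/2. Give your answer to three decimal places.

In the S_z basis, |-z⟩ = |↓⟩ and |+y⟩ = (|↑⟩ + i|↓⟩)/√2.
|⟨+y|-z⟩|² = 1/2.

0.500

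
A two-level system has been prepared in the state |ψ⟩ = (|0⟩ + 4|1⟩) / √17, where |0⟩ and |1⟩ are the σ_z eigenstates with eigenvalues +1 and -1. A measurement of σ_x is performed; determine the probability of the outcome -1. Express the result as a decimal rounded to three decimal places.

0.265

|-x⟩ = (|0⟩ - |1⟩)/√2, so ⟨-x|ψ⟩ = (-3) / (√2·√17).
P = |-3|² / 34 = 9/34.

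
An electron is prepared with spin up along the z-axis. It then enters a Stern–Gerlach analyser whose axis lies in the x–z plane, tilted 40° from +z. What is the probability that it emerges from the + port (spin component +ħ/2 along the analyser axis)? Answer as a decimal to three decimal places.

0.883

For spin-½, the probability of finding spin-up along an axis at angle θ to the initial spin direction is cos²(θ/2); spin-down is sin²(θ/2).
θ = 40°, so P = cos²(20°) ≈ 0.883.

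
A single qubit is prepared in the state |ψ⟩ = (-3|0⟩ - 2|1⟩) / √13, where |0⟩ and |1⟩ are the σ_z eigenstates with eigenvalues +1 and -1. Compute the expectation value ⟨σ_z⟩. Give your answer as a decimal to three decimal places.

0.385

⟨σ_z⟩ = |a|² - |b|² divided by |a|²+|b|², with a, b the |0⟩, |1⟩ amplitudes.
= (9 - 4)/13 = 5/13.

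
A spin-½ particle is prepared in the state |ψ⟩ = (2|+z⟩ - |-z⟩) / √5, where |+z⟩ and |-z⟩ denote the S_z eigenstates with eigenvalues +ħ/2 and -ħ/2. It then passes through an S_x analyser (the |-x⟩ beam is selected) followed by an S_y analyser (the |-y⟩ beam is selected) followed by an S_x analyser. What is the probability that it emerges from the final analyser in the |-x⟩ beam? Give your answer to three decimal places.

First analyser (S_x): P(|-x⟩) = |⟨-x|ψ⟩|² = 9/10.
After stage 1 the state is |-x⟩; P(|-y⟩) = |⟨-y|-x⟩|² = 1/2.
After stage 2 the state is |-y⟩; P(|-x⟩) = |⟨-x|-y⟩|² = 1/2.
Joint probability = 9/10 × 1/2 × 1/2 = 0.225.

0.225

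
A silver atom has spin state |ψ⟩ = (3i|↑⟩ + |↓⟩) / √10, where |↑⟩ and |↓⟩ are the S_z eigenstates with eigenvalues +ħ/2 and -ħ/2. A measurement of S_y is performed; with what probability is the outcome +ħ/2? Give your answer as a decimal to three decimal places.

0.200

|+y⟩ = (|↑⟩ + i|↓⟩)/√2, so ⟨+y|ψ⟩ = (2i) / (√2·√10).
P = |2i|² / 20 = 4/20.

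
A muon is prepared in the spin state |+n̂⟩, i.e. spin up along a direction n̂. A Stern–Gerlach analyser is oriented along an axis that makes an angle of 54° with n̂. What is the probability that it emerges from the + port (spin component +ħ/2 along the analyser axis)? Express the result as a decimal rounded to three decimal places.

For spin-½, the probability of finding spin-up along an axis at angle θ to the initial spin direction is cos²(θ/2); spin-down is sin²(θ/2).
θ = 54°, so P = cos²(27°) ≈ 0.794.

0.794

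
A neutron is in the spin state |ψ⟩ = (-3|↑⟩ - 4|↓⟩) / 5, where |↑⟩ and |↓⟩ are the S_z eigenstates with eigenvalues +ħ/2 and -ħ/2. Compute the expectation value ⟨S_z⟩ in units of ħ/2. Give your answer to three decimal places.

⟨σ_z⟩ = |a|² - |b|² divided by |a|²+|b|², with a, b the |↑⟩, |↓⟩ amplitudes.
= (9 - 16)/25 = -7/25.
⟨S_z⟩ = (ħ/2)·⟨σ_z⟩.

-0.280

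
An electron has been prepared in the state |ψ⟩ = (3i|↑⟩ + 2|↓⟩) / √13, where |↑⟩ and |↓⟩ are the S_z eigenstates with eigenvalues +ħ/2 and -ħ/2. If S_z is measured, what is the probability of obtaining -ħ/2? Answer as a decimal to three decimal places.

0.308

The -ħ/2 outcome corresponds to |↓⟩. Its amplitude in |ψ⟩ is 2/√13.
P = |2|² / 13 = 4/13.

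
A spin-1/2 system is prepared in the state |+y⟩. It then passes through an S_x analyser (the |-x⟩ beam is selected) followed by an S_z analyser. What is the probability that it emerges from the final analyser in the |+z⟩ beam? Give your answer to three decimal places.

First analyser (S_x): from |+y⟩, P(|-x⟩) = 1/2.
After stage 1 the state is |-x⟩; P(|+z⟩) = |⟨+z|-x⟩|² = 1/2.
Joint probability = 1/2 × 1/2 = 0.250.

0.250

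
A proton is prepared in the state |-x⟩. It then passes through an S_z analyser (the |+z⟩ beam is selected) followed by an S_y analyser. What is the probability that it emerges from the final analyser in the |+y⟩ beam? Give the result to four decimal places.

0.2500

First analyser (S_z): from |-x⟩, P(|+z⟩) = 1/2.
After stage 1 the state is |+z⟩; P(|+y⟩) = |⟨+y|+z⟩|² = 1/2.
Joint probability = 1/2 × 1/2 = 0.2500.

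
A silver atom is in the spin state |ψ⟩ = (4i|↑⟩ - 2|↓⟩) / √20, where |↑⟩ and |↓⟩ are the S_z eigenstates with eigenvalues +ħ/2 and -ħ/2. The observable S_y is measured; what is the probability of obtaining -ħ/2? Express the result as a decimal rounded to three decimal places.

0.100

|-y⟩ = (|↑⟩ - i|↓⟩)/√2, so ⟨-y|ψ⟩ = (2i) / (√2·√20).
P = |2i|² / 40 = 4/40.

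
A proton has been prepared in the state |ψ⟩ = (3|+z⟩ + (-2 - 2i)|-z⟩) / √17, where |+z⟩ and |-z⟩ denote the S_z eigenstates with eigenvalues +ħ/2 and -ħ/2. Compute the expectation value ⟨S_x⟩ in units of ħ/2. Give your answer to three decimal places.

⟨σ_x⟩ = 2 Re(a* b)/(|a|²+|b|²) with a = 3, b = (-2 - 2i).
a* b = (-6 - 6i), so ⟨σ_x⟩ = -12/17.
⟨S_x⟩ = (ħ/2)·⟨σ_x⟩.

-0.706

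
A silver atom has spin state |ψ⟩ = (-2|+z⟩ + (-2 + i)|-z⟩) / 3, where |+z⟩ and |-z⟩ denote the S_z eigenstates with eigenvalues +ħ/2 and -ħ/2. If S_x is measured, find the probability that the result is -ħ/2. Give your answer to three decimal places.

|-x⟩ = (|+z⟩ - |-z⟩)/√2, so ⟨-x|ψ⟩ = (-i) / (√2·3).
P = |-i|² / 18 = 1/18.

0.056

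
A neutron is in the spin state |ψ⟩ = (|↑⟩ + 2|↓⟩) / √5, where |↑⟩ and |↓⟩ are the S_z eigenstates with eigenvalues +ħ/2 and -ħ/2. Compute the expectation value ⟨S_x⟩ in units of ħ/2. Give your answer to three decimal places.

⟨σ_x⟩ = 2 Re(a* b)/(|a|²+|b|²) with a = 1, b = 2.
a* b = 2, so ⟨σ_x⟩ = 4/5.
⟨S_x⟩ = (ħ/2)·⟨σ_x⟩.

0.800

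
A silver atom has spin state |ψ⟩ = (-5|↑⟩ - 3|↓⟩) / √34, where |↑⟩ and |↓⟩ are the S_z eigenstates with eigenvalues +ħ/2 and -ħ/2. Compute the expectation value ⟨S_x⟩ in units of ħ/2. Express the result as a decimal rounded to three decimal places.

0.882

⟨σ_x⟩ = 2 Re(a* b)/(|a|²+|b|²) with a = -5, b = -3.
a* b = 15, so ⟨σ_x⟩ = 30/34.
⟨S_x⟩ = (ħ/2)·⟨σ_x⟩.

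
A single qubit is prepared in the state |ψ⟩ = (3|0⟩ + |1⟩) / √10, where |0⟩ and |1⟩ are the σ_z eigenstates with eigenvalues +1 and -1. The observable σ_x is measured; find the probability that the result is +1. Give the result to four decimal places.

|+x⟩ = (|0⟩ + |1⟩)/√2, so ⟨+x|ψ⟩ = (4) / (√2·√10).
P = |4|² / 20 = 16/20.

0.8000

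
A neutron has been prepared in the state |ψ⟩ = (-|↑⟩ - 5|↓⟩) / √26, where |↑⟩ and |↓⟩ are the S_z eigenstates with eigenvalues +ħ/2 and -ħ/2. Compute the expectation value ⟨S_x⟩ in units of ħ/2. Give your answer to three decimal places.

0.385

⟨σ_x⟩ = 2 Re(a* b)/(|a|²+|b|²) with a = -1, b = -5.
a* b = 5, so ⟨σ_x⟩ = 10/26.
⟨S_x⟩ = (ħ/2)·⟨σ_x⟩.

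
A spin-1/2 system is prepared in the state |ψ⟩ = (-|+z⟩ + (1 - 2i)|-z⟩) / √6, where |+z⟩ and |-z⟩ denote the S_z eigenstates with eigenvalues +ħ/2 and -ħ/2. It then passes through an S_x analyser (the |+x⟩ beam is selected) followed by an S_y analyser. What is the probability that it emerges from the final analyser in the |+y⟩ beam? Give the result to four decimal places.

0.1667

First analyser (S_x): P(|+x⟩) = |⟨+x|ψ⟩|² = 4/12.
After stage 1 the state is |+x⟩; P(|+y⟩) = |⟨+y|+x⟩|² = 1/2.
Joint probability = 4/12 × 1/2 = 0.1667.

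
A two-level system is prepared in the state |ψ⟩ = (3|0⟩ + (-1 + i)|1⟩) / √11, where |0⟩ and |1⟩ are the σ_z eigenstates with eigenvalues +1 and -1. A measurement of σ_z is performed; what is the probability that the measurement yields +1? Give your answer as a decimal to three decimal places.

0.818

The +1 outcome corresponds to |0⟩. Its amplitude in |ψ⟩ is 3/√11.
P = |3|² / 11 = 9/11.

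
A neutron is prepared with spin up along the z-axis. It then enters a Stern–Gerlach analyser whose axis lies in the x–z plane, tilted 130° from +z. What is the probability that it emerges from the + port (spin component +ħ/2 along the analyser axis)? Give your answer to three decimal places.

For spin-½, the probability of finding spin-up along an axis at angle θ to the initial spin direction is cos²(θ/2); spin-down is sin²(θ/2).
θ = 130°, so P = cos²(65°) ≈ 0.179.

0.179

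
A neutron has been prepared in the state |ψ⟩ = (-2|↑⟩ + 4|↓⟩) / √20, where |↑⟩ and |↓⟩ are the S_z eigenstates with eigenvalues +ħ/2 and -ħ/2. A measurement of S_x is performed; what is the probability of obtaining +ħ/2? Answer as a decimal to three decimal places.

0.100

|+x⟩ = (|↑⟩ + |↓⟩)/√2, so ⟨+x|ψ⟩ = (2) / (√2·√20).
P = |2|² / 40 = 4/40.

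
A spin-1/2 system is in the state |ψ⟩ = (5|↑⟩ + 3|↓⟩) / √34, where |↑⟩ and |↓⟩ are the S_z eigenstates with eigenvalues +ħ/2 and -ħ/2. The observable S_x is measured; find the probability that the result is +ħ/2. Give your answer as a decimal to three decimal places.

|+x⟩ = (|↑⟩ + |↓⟩)/√2, so ⟨+x|ψ⟩ = (8) / (√2·√34).
P = |8|² / 68 = 64/68.

0.941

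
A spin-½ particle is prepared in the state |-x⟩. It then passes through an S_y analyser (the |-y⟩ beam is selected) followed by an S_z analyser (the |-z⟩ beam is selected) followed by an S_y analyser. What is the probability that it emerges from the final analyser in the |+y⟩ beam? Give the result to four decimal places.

0.1250

First analyser (S_y): from |-x⟩, P(|-y⟩) = 1/2.
After stage 1 the state is |-y⟩; P(|-z⟩) = |⟨-z|-y⟩|² = 1/2.
After stage 2 the state is |-z⟩; P(|+y⟩) = |⟨+y|-z⟩|² = 1/2.
Joint probability = 1/2 × 1/2 × 1/2 = 0.1250.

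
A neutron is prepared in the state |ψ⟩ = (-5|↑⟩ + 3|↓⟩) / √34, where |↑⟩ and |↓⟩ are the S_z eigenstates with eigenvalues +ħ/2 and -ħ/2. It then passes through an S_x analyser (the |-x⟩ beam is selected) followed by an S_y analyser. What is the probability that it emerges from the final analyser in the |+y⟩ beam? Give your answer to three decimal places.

First analyser (S_x): P(|-x⟩) = |⟨-x|ψ⟩|² = 64/68.
After stage 1 the state is |-x⟩; P(|+y⟩) = |⟨+y|-x⟩|² = 1/2.
Joint probability = 64/68 × 1/2 = 0.471.

0.471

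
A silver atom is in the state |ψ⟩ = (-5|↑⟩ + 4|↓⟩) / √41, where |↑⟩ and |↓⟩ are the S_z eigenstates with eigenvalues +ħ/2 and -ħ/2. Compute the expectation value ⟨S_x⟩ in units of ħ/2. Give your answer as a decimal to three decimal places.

⟨σ_x⟩ = 2 Re(a* b)/(|a|²+|b|²) with a = -5, b = 4.
a* b = -20, so ⟨σ_x⟩ = -40/41.
⟨S_x⟩ = (ħ/2)·⟨σ_x⟩.

-0.976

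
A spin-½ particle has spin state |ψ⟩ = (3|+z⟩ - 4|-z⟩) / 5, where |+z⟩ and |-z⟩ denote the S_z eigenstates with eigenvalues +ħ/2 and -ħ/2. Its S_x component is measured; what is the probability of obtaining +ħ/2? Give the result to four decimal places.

|+x⟩ = (|+z⟩ + |-z⟩)/√2, so ⟨+x|ψ⟩ = (-1) / (√2·5).
P = |-1|² / 50 = 1/50.

0.0200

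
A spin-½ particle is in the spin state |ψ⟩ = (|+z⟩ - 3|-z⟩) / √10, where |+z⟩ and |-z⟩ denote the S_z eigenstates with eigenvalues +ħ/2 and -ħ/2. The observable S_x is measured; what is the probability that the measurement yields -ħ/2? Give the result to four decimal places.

0.8000

|-x⟩ = (|+z⟩ - |-z⟩)/√2, so ⟨-x|ψ⟩ = (4) / (√2·√10).
P = |4|² / 20 = 16/20.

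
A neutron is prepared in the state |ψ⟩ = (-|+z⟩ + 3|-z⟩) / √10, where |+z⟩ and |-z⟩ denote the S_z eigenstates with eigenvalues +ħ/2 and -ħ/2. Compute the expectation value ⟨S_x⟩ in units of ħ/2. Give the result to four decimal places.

⟨σ_x⟩ = 2 Re(a* b)/(|a|²+|b|²) with a = -1, b = 3.
a* b = -3, so ⟨σ_x⟩ = -6/10.
⟨S_x⟩ = (ħ/2)·⟨σ_x⟩.

-0.6000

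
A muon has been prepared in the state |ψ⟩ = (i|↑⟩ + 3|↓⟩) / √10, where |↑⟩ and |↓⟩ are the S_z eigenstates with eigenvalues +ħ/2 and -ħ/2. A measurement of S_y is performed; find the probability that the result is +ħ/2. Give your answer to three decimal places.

0.200

|+y⟩ = (|↑⟩ + i|↓⟩)/√2, so ⟨+y|ψ⟩ = (-2i) / (√2·√10).
P = |-2i|² / 20 = 4/20.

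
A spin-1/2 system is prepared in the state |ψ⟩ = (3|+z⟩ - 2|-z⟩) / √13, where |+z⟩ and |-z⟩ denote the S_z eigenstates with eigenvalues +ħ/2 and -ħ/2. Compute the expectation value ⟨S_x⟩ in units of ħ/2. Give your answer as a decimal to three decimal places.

-0.923

⟨σ_x⟩ = 2 Re(a* b)/(|a|²+|b|²) with a = 3, b = -2.
a* b = -6, so ⟨σ_x⟩ = -12/13.
⟨S_x⟩ = (ħ/2)·⟨σ_x⟩.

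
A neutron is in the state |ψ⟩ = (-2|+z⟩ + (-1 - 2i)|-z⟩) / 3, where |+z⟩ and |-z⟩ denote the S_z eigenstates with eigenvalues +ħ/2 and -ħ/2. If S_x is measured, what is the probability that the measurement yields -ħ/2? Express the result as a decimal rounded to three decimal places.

|-x⟩ = (|+z⟩ - |-z⟩)/√2, so ⟨-x|ψ⟩ = (-1 + 2i) / (√2·3).
P = |-1 + 2i|² / 18 = 5/18.

0.278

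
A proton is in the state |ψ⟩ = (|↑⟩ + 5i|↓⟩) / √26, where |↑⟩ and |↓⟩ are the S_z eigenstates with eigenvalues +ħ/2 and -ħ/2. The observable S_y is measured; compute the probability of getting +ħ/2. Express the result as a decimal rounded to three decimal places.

0.692

|+y⟩ = (|↑⟩ + i|↓⟩)/√2, so ⟨+y|ψ⟩ = (6) / (√2·√26).
P = |6|² / 52 = 36/52.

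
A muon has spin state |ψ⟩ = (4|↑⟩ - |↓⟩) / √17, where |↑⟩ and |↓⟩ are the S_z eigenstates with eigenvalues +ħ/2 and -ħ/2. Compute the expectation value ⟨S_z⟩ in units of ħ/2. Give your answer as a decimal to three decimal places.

⟨σ_z⟩ = |a|² - |b|² divided by |a|²+|b|², with a, b the |↑⟩, |↓⟩ amplitudes.
= (16 - 1)/17 = 15/17.
⟨S_z⟩ = (ħ/2)·⟨σ_z⟩.

0.882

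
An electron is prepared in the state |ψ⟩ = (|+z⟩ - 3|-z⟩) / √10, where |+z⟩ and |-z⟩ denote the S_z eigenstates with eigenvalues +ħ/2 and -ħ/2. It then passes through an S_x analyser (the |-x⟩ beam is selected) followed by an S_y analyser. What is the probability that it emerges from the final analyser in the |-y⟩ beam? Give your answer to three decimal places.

First analyser (S_x): P(|-x⟩) = |⟨-x|ψ⟩|² = 16/20.
After stage 1 the state is |-x⟩; P(|-y⟩) = |⟨-y|-x⟩|² = 1/2.
Joint probability = 16/20 × 1/2 = 0.400.

0.400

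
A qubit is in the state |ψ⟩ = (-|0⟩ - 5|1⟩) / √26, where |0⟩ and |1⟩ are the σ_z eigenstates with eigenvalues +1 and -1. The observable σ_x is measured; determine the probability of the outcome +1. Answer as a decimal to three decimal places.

0.692

|+x⟩ = (|0⟩ + |1⟩)/√2, so ⟨+x|ψ⟩ = (-6) / (√2·√26).
P = |-6|² / 52 = 36/52.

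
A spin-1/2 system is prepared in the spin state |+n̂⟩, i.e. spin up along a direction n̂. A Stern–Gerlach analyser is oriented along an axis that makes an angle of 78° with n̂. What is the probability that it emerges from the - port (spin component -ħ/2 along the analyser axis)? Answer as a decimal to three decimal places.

For spin-½, the probability of finding spin-up along an axis at angle θ to the initial spin direction is cos²(θ/2); spin-down is sin²(θ/2).
θ = 78°, so P = sin²(39°) ≈ 0.396.

0.396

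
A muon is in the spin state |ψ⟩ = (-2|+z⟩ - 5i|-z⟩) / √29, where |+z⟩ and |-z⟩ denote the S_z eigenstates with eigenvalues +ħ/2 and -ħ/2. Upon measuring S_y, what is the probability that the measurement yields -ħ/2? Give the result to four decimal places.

|-y⟩ = (|+z⟩ - i|-z⟩)/√2, so ⟨-y|ψ⟩ = (3) / (√2·√29).
P = |3|² / 58 = 9/58.

0.1552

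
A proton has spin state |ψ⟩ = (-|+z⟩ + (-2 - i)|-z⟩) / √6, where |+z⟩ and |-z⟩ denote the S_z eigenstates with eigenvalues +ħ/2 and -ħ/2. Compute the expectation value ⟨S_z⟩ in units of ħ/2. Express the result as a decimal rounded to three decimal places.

⟨σ_z⟩ = |a|² - |b|² divided by |a|²+|b|², with a, b the |+z⟩, |-z⟩ amplitudes.
= (1 - 5)/6 = -4/6.
⟨S_z⟩ = (ħ/2)·⟨σ_z⟩.

-0.667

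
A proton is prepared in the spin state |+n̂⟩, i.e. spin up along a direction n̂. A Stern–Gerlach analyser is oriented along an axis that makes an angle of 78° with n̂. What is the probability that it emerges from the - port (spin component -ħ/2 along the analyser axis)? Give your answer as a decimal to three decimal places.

For spin-½, the probability of finding spin-up along an axis at angle θ to the initial spin direction is cos²(θ/2); spin-down is sin²(θ/2).
θ = 78°, so P = sin²(39°) ≈ 0.396.

0.396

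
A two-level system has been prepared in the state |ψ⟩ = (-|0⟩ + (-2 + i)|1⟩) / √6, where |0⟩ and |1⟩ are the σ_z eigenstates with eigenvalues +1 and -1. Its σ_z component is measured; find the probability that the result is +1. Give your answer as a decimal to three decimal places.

The +1 outcome corresponds to |0⟩. Its amplitude in |ψ⟩ is -1/√6.
P = |-1|² / 6 = 1/6.

0.167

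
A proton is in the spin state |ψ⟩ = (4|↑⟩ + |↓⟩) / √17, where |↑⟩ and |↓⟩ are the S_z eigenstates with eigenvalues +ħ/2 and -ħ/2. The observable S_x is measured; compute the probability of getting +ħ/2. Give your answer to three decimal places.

0.735

|+x⟩ = (|↑⟩ + |↓⟩)/√2, so ⟨+x|ψ⟩ = (5) / (√2·√17).
P = |5|² / 34 = 25/34.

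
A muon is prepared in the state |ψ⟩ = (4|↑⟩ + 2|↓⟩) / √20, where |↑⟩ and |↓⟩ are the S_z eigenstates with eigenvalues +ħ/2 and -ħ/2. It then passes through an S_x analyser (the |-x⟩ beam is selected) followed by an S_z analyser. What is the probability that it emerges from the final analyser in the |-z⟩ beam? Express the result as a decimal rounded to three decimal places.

0.050

First analyser (S_x): P(|-x⟩) = |⟨-x|ψ⟩|² = 4/40.
After stage 1 the state is |-x⟩; P(|-z⟩) = |⟨-z|-x⟩|² = 1/2.
Joint probability = 4/40 × 1/2 = 0.050.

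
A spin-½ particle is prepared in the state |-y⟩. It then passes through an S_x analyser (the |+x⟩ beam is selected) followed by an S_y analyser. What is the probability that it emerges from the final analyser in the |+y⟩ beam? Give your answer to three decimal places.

First analyser (S_x): from |-y⟩, P(|+x⟩) = 1/2.
After stage 1 the state is |+x⟩; P(|+y⟩) = |⟨+y|+x⟩|² = 1/2.
Joint probability = 1/2 × 1/2 = 0.250.

0.250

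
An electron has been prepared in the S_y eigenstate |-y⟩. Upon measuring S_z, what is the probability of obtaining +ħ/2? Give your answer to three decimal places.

In the S_z basis, |-y⟩ = (|+z⟩ - i|-z⟩)/√2 and |+z⟩ = |+z⟩.
|⟨+z|-y⟩|² = 1/2.

0.500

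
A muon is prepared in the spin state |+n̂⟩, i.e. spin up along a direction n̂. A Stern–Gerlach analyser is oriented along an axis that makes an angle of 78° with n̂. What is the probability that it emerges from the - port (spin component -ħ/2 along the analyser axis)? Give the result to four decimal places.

For spin-½, the probability of finding spin-up along an axis at angle θ to the initial spin direction is cos²(θ/2); spin-down is sin²(θ/2).
θ = 78°, so P = sin²(39°) ≈ 0.3960.

0.3960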